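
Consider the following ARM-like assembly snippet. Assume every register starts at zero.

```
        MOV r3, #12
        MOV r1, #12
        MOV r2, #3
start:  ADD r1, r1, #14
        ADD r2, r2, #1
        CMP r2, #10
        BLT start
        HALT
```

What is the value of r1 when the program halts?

110

after MOV r3, #12: r3=12
after MOV r1, #12: r1=12
after MOV r2, #3: r2=3
after ADD r1, r1, #14: r1=12+14=26
after ADD r2, r2, #1: r2=3+1=4
CMP r2, #10  (cmp 4,10)
BLT start: taken
after ADD r1, r1, #14: r1=26+14=40
after ADD r2, r2, #1: r2=4+1=5
CMP r2, #10  (cmp 5,10)
BLT start: taken
after ADD r1, r1, #14: r1=40+14=54
after ADD r2, r2, #1: r2=5+1=6
CMP r2, #10  (cmp 6,10)
BLT start: taken
after ADD r1, r1, #14: r1=54+14=68
after ADD r2, r2, #1: r2=6+1=7
CMP r2, #10  (cmp 7,10)
BLT start: taken
after ADD r1, r1, #14: r1=68+14=82
after ADD r2, r2, #1: r2=7+1=8
CMP r2, #10  (cmp 8,10)
BLT start: taken
after ADD r1, r1, #14: r1=82+14=96
after ADD r2, r2, #1: r2=8+1=9
CMP r2, #10  (cmp 9,10)
BLT start: taken
after ADD r1, r1, #14: r1=96+14=110
after ADD r2, r2, #1: r2=9+1=10
CMP r2, #10  (cmp 10,10)
BLT start: not taken
halt.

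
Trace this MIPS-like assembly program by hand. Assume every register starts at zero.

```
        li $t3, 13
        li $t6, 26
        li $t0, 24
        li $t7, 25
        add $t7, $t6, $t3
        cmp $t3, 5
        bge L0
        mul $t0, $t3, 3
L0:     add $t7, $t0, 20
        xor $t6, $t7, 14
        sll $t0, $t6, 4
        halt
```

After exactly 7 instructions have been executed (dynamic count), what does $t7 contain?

39

li $t3, 13 → $t3=13
li $t6, 26 → $t6=26
li $t0, 24 → $t0=24
li $t7, 25 → $t7=25
add $t7, $t6, $t3 → $t7=26+13=39
cmp $t3, 5  (cmp 13,5)
bge L0: taken
After step 7: $t7 = 39.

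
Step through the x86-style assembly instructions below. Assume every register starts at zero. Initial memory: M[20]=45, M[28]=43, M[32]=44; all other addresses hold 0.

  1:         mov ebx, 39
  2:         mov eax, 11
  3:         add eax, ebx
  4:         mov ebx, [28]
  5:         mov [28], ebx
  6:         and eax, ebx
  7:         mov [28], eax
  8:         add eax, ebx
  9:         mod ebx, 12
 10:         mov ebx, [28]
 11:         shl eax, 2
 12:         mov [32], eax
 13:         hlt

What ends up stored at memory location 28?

after mov ebx, 39: ebx=39
after mov eax, 11: eax=11
after add eax, ebx: eax=11+39=50
after mov ebx, [28]: ebx=M[28]=43
mov [28], ebx → M[28]=43
after and eax, ebx: eax=50&43=34
mov [28], eax → M[28]=34
after add eax, ebx: eax=34+43=77
after mod ebx, 12: ebx=43%12=7
after mov ebx, [28]: ebx=M[28]=34
after shl eax, 2: eax=77<<2=308
mov [32], eax → M[32]=308
halt.

34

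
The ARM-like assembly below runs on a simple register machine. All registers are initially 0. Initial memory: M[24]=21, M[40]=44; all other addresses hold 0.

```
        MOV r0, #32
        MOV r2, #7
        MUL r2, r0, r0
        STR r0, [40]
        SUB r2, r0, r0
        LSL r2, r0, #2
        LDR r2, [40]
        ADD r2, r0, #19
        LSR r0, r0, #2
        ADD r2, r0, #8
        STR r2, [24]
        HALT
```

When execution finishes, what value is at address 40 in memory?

32

r0=32
r2=7
r2=32*32=1024
STR r0, [40] → M[40]=32
r2=32-32=0
r2=32<<2=128
r2=M[40]=32
r2=32+19=51
r0=32>>2=8
r2=8+8=16
STR r2, [24] → M[24]=16
halt.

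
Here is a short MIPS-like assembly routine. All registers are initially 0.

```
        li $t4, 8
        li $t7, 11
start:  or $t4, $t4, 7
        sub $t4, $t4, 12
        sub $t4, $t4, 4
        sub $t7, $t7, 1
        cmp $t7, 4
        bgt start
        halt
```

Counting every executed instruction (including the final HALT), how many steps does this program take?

$t4=8
$t7=11
$t4=8|7=15
$t4=15-12=3
$t4=3-4=-1
$t7=11-1=10
cmp $t7, 4  (cmp 10,4)
bgt start: taken
$t4=(-1)|7=-1
$t4=(-1)-12=-13
$t4=(-13)-4=-17
$t7=10-1=9
cmp $t7, 4  (cmp 9,4)
bgt start: taken
$t4=(-17)|7=-17
$t4=(-17)-12=-29
$t4=(-29)-4=-33
$t7=9-1=8
cmp $t7, 4  (cmp 8,4)
bgt start: taken
$t4=(-33)|7=-33
$t4=(-33)-12=-45
$t4=(-45)-4=-49
$t7=8-1=7
cmp $t7, 4  (cmp 7,4)
bgt start: taken
$t4=(-49)|7=-49
$t4=(-49)-12=-61
$t4=(-61)-4=-65
$t7=7-1=6
cmp $t7, 4  (cmp 6,4)
bgt start: taken
$t4=(-65)|7=-65
$t4=(-65)-12=-77
$t4=(-77)-4=-81
$t7=6-1=5
cmp $t7, 4  (cmp 5,4)
bgt start: taken
$t4=(-81)|7=-81
$t4=(-81)-12=-93
$t4=(-93)-4=-97
$t7=5-1=4
cmp $t7, 4  (cmp 4,4)
bgt start: not taken
halt.
Total executed instructions: 45.

45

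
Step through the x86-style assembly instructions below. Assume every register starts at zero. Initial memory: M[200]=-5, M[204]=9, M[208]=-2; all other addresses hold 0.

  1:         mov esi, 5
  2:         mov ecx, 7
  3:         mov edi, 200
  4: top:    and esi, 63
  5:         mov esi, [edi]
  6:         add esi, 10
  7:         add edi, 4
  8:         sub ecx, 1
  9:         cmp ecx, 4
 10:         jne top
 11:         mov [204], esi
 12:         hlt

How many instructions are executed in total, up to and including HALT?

esi=5
ecx=7
edi=200
esi=5&63=5
esi=M[200]=-5
esi=(-5)+10=5
edi=200+4=204
ecx=7-1=6
cmp ecx, 4  (cmp 6,4)
jne top: taken
esi=5&63=5
esi=M[204]=9
esi=9+10=19
edi=204+4=208
ecx=6-1=5
cmp ecx, 4  (cmp 5,4)
jne top: taken
esi=19&63=19
esi=M[208]=-2
esi=(-2)+10=8
edi=208+4=212
ecx=5-1=4
cmp ecx, 4  (cmp 4,4)
jne top: not taken
mov [204], esi → M[204]=8
halt.
Total executed instructions: 26.

26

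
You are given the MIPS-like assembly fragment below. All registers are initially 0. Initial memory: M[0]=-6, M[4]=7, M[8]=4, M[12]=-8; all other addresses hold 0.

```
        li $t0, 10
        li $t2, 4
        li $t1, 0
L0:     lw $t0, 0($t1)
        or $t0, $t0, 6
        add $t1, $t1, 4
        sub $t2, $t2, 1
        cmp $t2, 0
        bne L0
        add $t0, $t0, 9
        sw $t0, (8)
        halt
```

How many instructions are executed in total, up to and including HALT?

30

$t0=10
$t2=4
$t1=0
$t0=M[0]=-6
$t0=(-6)|6=-2
$t1=0+4=4
$t2=4-1=3
cmp $t2, 0  (cmp 3,0)
bne L0: taken
$t0=M[4]=7
$t0=7|6=7
$t1=4+4=8
$t2=3-1=2
cmp $t2, 0  (cmp 2,0)
bne L0: taken
$t0=M[8]=4
$t0=4|6=6
$t1=8+4=12
$t2=2-1=1
cmp $t2, 0  (cmp 1,0)
bne L0: taken
$t0=M[12]=-8
$t0=(-8)|6=-2
$t1=12+4=16
$t2=1-1=0
cmp $t2, 0  (cmp 0,0)
bne L0: not taken
$t0=(-2)+9=7
sw $t0, (8) → M[8]=7
halt.
Total executed instructions: 30.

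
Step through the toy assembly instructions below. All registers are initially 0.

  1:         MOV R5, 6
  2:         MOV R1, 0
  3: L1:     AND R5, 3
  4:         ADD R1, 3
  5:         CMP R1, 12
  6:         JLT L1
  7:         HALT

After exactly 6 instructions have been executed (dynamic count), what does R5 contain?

2

R5=6
R1=0
R5=6&3=2
R1=0+3=3
CMP R1, 12  (cmp 3,12)
JLT L1: taken
After step 6: R5 = 2.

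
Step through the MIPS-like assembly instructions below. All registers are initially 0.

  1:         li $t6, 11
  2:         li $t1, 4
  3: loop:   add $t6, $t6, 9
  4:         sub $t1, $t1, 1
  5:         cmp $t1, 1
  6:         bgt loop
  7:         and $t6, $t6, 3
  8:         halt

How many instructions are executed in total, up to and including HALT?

16

after li $t6, 11: $t6=11
after li $t1, 4: $t1=4
after add $t6, $t6, 9: $t6=11+9=20
after sub $t1, $t1, 1: $t1=4-1=3
cmp $t1, 1  (cmp 3,1)
bgt loop: taken
after add $t6, $t6, 9: $t6=20+9=29
after sub $t1, $t1, 1: $t1=3-1=2
cmp $t1, 1  (cmp 2,1)
bgt loop: taken
after add $t6, $t6, 9: $t6=29+9=38
after sub $t1, $t1, 1: $t1=2-1=1
cmp $t1, 1  (cmp 1,1)
bgt loop: not taken
after and $t6, $t6, 3: $t6=38&3=2
halt.
Total executed instructions: 16.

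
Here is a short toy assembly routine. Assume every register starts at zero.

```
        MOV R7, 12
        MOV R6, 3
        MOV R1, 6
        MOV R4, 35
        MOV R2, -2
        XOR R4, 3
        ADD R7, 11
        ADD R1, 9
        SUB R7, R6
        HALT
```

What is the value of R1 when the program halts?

15

after MOV R7, 12: R7=12
after MOV R6, 3: R6=3
after MOV R1, 6: R1=6
after MOV R4, 35: R4=35
after MOV R2, -2: R2=-2
after XOR R4, 3: R4=35^3=32
after ADD R7, 11: R7=12+11=23
after ADD R1, 9: R1=6+9=15
after SUB R7, R6: R7=23-3=20
halt.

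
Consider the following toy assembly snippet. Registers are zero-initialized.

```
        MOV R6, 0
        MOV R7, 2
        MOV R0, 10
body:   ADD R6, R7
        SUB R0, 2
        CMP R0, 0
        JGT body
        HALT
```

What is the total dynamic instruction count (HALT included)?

24

MOV R6, 0 → R6=0
MOV R7, 2 → R7=2
MOV R0, 10 → R0=10
ADD R6, R7 → R6=0+2=2
SUB R0, 2 → R0=10-2=8
CMP R0, 0  (cmp 8,0)
JGT body: taken
ADD R6, R7 → R6=2+2=4
SUB R0, 2 → R0=8-2=6
CMP R0, 0  (cmp 6,0)
JGT body: taken
ADD R6, R7 → R6=4+2=6
SUB R0, 2 → R0=6-2=4
CMP R0, 0  (cmp 4,0)
JGT body: taken
ADD R6, R7 → R6=6+2=8
SUB R0, 2 → R0=4-2=2
CMP R0, 0  (cmp 2,0)
JGT body: taken
ADD R6, R7 → R6=8+2=10
SUB R0, 2 → R0=2-2=0
CMP R0, 0  (cmp 0,0)
JGT body: not taken
halt.
Total executed instructions: 24.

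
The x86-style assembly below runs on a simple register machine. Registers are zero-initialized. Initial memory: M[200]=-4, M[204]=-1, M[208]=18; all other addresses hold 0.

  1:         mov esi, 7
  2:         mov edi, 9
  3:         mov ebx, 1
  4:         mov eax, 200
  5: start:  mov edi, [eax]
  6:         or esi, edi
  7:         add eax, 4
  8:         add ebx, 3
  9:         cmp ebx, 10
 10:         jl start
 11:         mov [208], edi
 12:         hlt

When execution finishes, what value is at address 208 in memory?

esi=7
edi=9
ebx=1
eax=200
edi=M[200]=-4
esi=7|(-4)=-1
eax=200+4=204
ebx=1+3=4
cmp ebx, 10  (cmp 4,10)
jl start: taken
edi=M[204]=-1
esi=(-1)|(-1)=-1
eax=204+4=208
ebx=4+3=7
cmp ebx, 10  (cmp 7,10)
jl start: taken
edi=M[208]=18
esi=(-1)|18=-1
eax=208+4=212
ebx=7+3=10
cmp ebx, 10  (cmp 10,10)
jl start: not taken
mov [208], edi → M[208]=18
halt.

18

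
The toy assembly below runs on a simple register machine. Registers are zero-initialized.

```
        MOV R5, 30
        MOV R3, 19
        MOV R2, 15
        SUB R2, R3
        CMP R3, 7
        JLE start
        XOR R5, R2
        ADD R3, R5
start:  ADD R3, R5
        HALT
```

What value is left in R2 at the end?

after MOV R5, 30: R5=30
after MOV R3, 19: R3=19
after MOV R2, 15: R2=15
after SUB R2, R3: R2=15-19=-4
CMP R3, 7  (cmp 19,7)
JLE start: not taken
after XOR R5, R2: R5=30^(-4)=-30
after ADD R3, R5: R3=19+(-30)=-11
after ADD R3, R5: R3=(-11)+(-30)=-41
halt.

-4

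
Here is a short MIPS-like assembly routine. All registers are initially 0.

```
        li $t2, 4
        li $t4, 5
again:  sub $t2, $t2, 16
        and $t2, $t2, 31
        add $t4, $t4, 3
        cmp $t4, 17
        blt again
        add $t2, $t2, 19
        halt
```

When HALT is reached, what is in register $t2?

$t2=4
$t4=5
$t2=4-16=-12
$t2=(-12)&31=20
$t4=5+3=8
cmp $t4, 17  (cmp 8,17)
blt again: taken
$t2=20-16=4
$t2=4&31=4
$t4=8+3=11
cmp $t4, 17  (cmp 11,17)
blt again: taken
$t2=4-16=-12
$t2=(-12)&31=20
$t4=11+3=14
cmp $t4, 17  (cmp 14,17)
blt again: taken
$t2=20-16=4
$t2=4&31=4
$t4=14+3=17
cmp $t4, 17  (cmp 17,17)
blt again: not taken
$t2=4+19=23
halt.

23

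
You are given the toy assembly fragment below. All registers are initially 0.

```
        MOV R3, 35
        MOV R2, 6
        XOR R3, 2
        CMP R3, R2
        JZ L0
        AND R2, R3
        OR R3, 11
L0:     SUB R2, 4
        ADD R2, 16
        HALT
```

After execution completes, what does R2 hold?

after MOV R3, 35: R3=35
after MOV R2, 6: R2=6
after XOR R3, 2: R3=35^2=33
CMP R3, R2  (cmp 33,6)
JZ L0: not taken
after AND R2, R3: R2=6&33=0
after OR R3, 11: R3=33|11=43
after SUB R2, 4: R2=0-4=-4
after ADD R2, 16: R2=(-4)+16=12
halt.

12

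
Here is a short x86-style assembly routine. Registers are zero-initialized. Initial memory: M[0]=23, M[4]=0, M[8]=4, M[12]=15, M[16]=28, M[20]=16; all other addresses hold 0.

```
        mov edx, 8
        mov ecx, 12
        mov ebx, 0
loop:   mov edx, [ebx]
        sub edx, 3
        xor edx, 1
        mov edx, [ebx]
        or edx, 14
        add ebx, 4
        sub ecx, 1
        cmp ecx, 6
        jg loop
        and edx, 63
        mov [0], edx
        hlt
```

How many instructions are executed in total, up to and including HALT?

60

edx=8
ecx=12
ebx=0
edx=M[0]=23
edx=23-3=20
edx=20^1=21
edx=M[0]=23
edx=23|14=31
ebx=0+4=4
ecx=12-1=11
cmp ecx, 6  (cmp 11,6)
jg loop: taken
edx=M[4]=0
edx=0-3=-3
edx=(-3)^1=-4
edx=M[4]=0
edx=0|14=14
ebx=4+4=8
ecx=11-1=10
cmp ecx, 6  (cmp 10,6)
jg loop: taken
edx=M[8]=4
edx=4-3=1
edx=1^1=0
edx=M[8]=4
edx=4|14=14
ebx=8+4=12
ecx=10-1=9
cmp ecx, 6  (cmp 9,6)
jg loop: taken
edx=M[12]=15
edx=15-3=12
edx=12^1=13
edx=M[12]=15
edx=15|14=15
ebx=12+4=16
ecx=9-1=8
cmp ecx, 6  (cmp 8,6)
jg loop: taken
edx=M[16]=28
edx=28-3=25
edx=25^1=24
edx=M[16]=28
edx=28|14=30
ebx=16+4=20
ecx=8-1=7
cmp ecx, 6  (cmp 7,6)
jg loop: taken
edx=M[20]=16
edx=16-3=13
edx=13^1=12
edx=M[20]=16
edx=16|14=30
ebx=20+4=24
ecx=7-1=6
cmp ecx, 6  (cmp 6,6)
jg loop: not taken
edx=30&63=30
mov [0], edx → M[0]=30
halt.
Total executed instructions: 60.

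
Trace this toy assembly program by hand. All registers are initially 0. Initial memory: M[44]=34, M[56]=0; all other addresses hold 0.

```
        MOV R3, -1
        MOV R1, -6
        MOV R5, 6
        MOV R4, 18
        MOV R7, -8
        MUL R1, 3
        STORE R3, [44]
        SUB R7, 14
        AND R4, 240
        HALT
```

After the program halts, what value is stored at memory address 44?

MOV R3, -1 → R3=-1
MOV R1, -6 → R1=-6
MOV R5, 6 → R5=6
MOV R4, 18 → R4=18
MOV R7, -8 → R7=-8
MUL R1, 3 → R1=(-6)*3=-18
STORE R3, [44] → M[44]=-1
SUB R7, 14 → R7=(-8)-14=-22
AND R4, 240 → R4=18&240=16
halt.

-1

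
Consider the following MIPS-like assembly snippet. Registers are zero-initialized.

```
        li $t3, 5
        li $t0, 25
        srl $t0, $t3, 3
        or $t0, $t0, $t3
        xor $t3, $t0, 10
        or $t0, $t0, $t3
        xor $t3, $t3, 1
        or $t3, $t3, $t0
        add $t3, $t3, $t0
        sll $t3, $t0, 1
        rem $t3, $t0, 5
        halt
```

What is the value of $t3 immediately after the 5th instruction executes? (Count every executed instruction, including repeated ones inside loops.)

li $t3, 5 → $t3=5
li $t0, 25 → $t0=25
srl $t0, $t3, 3 → $t0=5>>3=0
or $t0, $t0, $t3 → $t0=0|5=5
xor $t3, $t0, 10 → $t3=5^10=15
After step 5: $t3 = 15.

15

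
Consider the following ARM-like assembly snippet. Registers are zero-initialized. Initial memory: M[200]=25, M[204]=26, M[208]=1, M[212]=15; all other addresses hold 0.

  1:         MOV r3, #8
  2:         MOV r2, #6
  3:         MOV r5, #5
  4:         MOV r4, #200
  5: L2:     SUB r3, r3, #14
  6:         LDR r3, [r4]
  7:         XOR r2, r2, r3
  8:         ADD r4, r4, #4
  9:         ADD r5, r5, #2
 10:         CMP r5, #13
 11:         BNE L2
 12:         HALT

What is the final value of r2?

11

r3=8
r2=6
r5=5
r4=200
r3=8-14=-6
r3=M[200]=25
r2=6^25=31
r4=200+4=204
r5=5+2=7
CMP r5, #13  (cmp 7,13)
BNE L2: taken
r3=25-14=11
r3=M[204]=26
r2=31^26=5
r4=204+4=208
r5=7+2=9
CMP r5, #13  (cmp 9,13)
BNE L2: taken
r3=26-14=12
r3=M[208]=1
r2=5^1=4
r4=208+4=212
r5=9+2=11
CMP r5, #13  (cmp 11,13)
BNE L2: taken
r3=1-14=-13
r3=M[212]=15
r2=4^15=11
r4=212+4=216
r5=11+2=13
CMP r5, #13  (cmp 13,13)
BNE L2: not taken
halt.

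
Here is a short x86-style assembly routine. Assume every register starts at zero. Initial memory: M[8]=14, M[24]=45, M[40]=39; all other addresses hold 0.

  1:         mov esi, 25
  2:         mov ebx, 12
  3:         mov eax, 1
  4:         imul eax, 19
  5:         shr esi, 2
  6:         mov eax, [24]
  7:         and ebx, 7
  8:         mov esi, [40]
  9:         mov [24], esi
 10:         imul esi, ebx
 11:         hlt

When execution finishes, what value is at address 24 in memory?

after mov esi, 25: esi=25
after mov ebx, 12: ebx=12
after mov eax, 1: eax=1
after imul eax, 19: eax=1*19=19
after shr esi, 2: esi=25>>2=6
after mov eax, [24]: eax=M[24]=45
after and ebx, 7: ebx=12&7=4
after mov esi, [40]: esi=M[40]=39
mov [24], esi → M[24]=39
after imul esi, ebx: esi=39*4=156
halt.

39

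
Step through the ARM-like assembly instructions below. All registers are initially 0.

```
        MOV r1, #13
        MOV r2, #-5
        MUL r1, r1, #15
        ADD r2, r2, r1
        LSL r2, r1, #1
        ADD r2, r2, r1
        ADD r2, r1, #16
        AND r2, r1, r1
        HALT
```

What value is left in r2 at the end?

after MOV r1, #13: r1=13
after MOV r2, #-5: r2=-5
after MUL r1, r1, #15: r1=13*15=195
after ADD r2, r2, r1: r2=(-5)+195=190
after LSL r2, r1, #1: r2=195<<1=390
after ADD r2, r2, r1: r2=390+195=585
after ADD r2, r1, #16: r2=195+16=211
after AND r2, r1, r1: r2=195&195=195
halt.

195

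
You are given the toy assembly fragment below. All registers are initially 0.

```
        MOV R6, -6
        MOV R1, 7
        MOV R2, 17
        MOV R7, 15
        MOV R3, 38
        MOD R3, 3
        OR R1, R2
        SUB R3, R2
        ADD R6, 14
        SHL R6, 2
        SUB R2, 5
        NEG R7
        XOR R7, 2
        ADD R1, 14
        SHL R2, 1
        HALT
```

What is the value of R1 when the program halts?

37

MOV R6, -6 → R6=-6
MOV R1, 7 → R1=7
MOV R2, 17 → R2=17
MOV R7, 15 → R7=15
MOV R3, 38 → R3=38
MOD R3, 3 → R3=38%3=2
OR R1, R2 → R1=7|17=23
SUB R3, R2 → R3=2-17=-15
ADD R6, 14 → R6=(-6)+14=8
SHL R6, 2 → R6=8<<2=32
SUB R2, 5 → R2=17-5=12
NEG R7 → R7=-(15)=-15
XOR R7, 2 → R7=(-15)^2=-13
ADD R1, 14 → R1=23+14=37
SHL R2, 1 → R2=12<<1=24
halt.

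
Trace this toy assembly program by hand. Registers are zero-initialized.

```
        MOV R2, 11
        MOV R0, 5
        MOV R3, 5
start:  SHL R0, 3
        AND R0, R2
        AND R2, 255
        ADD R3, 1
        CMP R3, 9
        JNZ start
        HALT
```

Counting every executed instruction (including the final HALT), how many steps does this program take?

28

MOV R2, 11 → R2=11
MOV R0, 5 → R0=5
MOV R3, 5 → R3=5
SHL R0, 3 → R0=5<<3=40
AND R0, R2 → R0=40&11=8
AND R2, 255 → R2=11&255=11
ADD R3, 1 → R3=5+1=6
CMP R3, 9  (cmp 6,9)
JNZ start: taken
SHL R0, 3 → R0=8<<3=64
AND R0, R2 → R0=64&11=0
AND R2, 255 → R2=11&255=11
ADD R3, 1 → R3=6+1=7
CMP R3, 9  (cmp 7,9)
JNZ start: taken
SHL R0, 3 → R0=0<<3=0
AND R0, R2 → R0=0&11=0
AND R2, 255 → R2=11&255=11
ADD R3, 1 → R3=7+1=8
CMP R3, 9  (cmp 8,9)
JNZ start: taken
SHL R0, 3 → R0=0<<3=0
AND R0, R2 → R0=0&11=0
AND R2, 255 → R2=11&255=11
ADD R3, 1 → R3=8+1=9
CMP R3, 9  (cmp 9,9)
JNZ start: not taken
halt.
Total executed instructions: 28.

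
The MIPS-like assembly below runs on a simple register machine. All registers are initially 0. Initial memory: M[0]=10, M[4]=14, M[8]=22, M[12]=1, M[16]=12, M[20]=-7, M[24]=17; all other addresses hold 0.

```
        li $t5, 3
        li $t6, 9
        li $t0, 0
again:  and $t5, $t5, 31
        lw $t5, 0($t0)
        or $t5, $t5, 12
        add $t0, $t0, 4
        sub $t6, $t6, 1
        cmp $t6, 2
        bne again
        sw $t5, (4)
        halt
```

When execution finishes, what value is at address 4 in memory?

29

$t5=3
$t6=9
$t0=0
$t5=3&31=3
$t5=M[0]=10
$t5=10|12=14
$t0=0+4=4
$t6=9-1=8
cmp $t6, 2  (cmp 8,2)
bne again: taken
$t5=14&31=14
$t5=M[4]=14
$t5=14|12=14
$t0=4+4=8
$t6=8-1=7
cmp $t6, 2  (cmp 7,2)
bne again: taken
$t5=14&31=14
$t5=M[8]=22
$t5=22|12=30
$t0=8+4=12
$t6=7-1=6
cmp $t6, 2  (cmp 6,2)
bne again: taken
$t5=30&31=30
$t5=M[12]=1
$t5=1|12=13
$t0=12+4=16
$t6=6-1=5
cmp $t6, 2  (cmp 5,2)
bne again: taken
$t5=13&31=13
$t5=M[16]=12
$t5=12|12=12
$t0=16+4=20
$t6=5-1=4
cmp $t6, 2  (cmp 4,2)
bne again: taken
$t5=12&31=12
$t5=M[20]=-7
$t5=(-7)|12=-3
$t0=20+4=24
$t6=4-1=3
cmp $t6, 2  (cmp 3,2)
bne again: taken
$t5=(-3)&31=29
$t5=M[24]=17
$t5=17|12=29
$t0=24+4=28
$t6=3-1=2
cmp $t6, 2  (cmp 2,2)
bne again: not taken
sw $t5, (4) → M[4]=29
halt.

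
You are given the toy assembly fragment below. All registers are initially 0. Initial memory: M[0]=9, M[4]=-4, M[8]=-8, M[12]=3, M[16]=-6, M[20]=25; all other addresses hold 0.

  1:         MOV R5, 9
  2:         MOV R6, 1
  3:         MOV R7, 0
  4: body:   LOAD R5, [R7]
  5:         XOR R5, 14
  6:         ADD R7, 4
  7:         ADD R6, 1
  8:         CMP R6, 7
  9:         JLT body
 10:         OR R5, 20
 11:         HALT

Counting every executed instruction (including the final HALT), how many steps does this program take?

41

R5=9
R6=1
R7=0
R5=M[0]=9
R5=9^14=7
R7=0+4=4
R6=1+1=2
CMP R6, 7  (cmp 2,7)
JLT body: taken
R5=M[4]=-4
R5=(-4)^14=-14
R7=4+4=8
R6=2+1=3
CMP R6, 7  (cmp 3,7)
JLT body: taken
R5=M[8]=-8
R5=(-8)^14=-10
R7=8+4=12
R6=3+1=4
CMP R6, 7  (cmp 4,7)
JLT body: taken
R5=M[12]=3
R5=3^14=13
R7=12+4=16
R6=4+1=5
CMP R6, 7  (cmp 5,7)
JLT body: taken
R5=M[16]=-6
R5=(-6)^14=-12
R7=16+4=20
R6=5+1=6
CMP R6, 7  (cmp 6,7)
JLT body: taken
R5=M[20]=25
R5=25^14=23
R7=20+4=24
R6=6+1=7
CMP R6, 7  (cmp 7,7)
JLT body: not taken
R5=23|20=23
halt.
Total executed instructions: 41.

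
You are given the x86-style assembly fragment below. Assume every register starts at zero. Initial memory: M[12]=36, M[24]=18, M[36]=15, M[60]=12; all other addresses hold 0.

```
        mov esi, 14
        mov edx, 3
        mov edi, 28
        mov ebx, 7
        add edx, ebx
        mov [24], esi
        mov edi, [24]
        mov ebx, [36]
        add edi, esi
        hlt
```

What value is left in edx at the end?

10

after mov esi, 14: esi=14
after mov edx, 3: edx=3
after mov edi, 28: edi=28
after mov ebx, 7: ebx=7
after add edx, ebx: edx=3+7=10
mov [24], esi → M[24]=14
after mov edi, [24]: edi=M[24]=14
after mov ebx, [36]: ebx=M[36]=15
after add edi, esi: edi=14+14=28
halt.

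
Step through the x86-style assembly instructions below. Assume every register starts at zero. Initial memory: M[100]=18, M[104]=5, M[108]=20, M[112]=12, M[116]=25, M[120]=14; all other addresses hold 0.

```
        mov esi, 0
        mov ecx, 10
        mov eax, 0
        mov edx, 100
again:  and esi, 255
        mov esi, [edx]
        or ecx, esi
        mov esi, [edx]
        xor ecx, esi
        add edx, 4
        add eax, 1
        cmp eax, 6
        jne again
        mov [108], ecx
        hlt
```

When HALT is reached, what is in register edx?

mov esi, 0 → esi=0
mov ecx, 10 → ecx=10
mov eax, 0 → eax=0
mov edx, 100 → edx=100
and esi, 255 → esi=0&255=0
mov esi, [edx] → esi=M[100]=18
or ecx, esi → ecx=10|18=26
mov esi, [edx] → esi=M[100]=18
xor ecx, esi → ecx=26^18=8
add edx, 4 → edx=100+4=104
add eax, 1 → eax=0+1=1
cmp eax, 6  (cmp 1,6)
jne again: taken
and esi, 255 → esi=18&255=18
mov esi, [edx] → esi=M[104]=5
or ecx, esi → ecx=8|5=13
mov esi, [edx] → esi=M[104]=5
xor ecx, esi → ecx=13^5=8
add edx, 4 → edx=104+4=108
add eax, 1 → eax=1+1=2
cmp eax, 6  (cmp 2,6)
jne again: taken
and esi, 255 → esi=5&255=5
mov esi, [edx] → esi=M[108]=20
or ecx, esi → ecx=8|20=28
mov esi, [edx] → esi=M[108]=20
xor ecx, esi → ecx=28^20=8
add edx, 4 → edx=108+4=112
add eax, 1 → eax=2+1=3
cmp eax, 6  (cmp 3,6)
jne again: taken
and esi, 255 → esi=20&255=20
mov esi, [edx] → esi=M[112]=12
or ecx, esi → ecx=8|12=12
mov esi, [edx] → esi=M[112]=12
xor ecx, esi → ecx=12^12=0
add edx, 4 → edx=112+4=116
add eax, 1 → eax=3+1=4
cmp eax, 6  (cmp 4,6)
jne again: taken
and esi, 255 → esi=12&255=12
mov esi, [edx] → esi=M[116]=25
or ecx, esi → ecx=0|25=25
mov esi, [edx] → esi=M[116]=25
xor ecx, esi → ecx=25^25=0
add edx, 4 → edx=116+4=120
add eax, 1 → eax=4+1=5
cmp eax, 6  (cmp 5,6)
jne again: taken
and esi, 255 → esi=25&255=25
mov esi, [edx] → esi=M[120]=14
or ecx, esi → ecx=0|14=14
mov esi, [edx] → esi=M[120]=14
xor ecx, esi → ecx=14^14=0
add edx, 4 → edx=120+4=124
add eax, 1 → eax=5+1=6
cmp eax, 6  (cmp 6,6)
jne again: not taken
mov [108], ecx → M[108]=0
halt.

124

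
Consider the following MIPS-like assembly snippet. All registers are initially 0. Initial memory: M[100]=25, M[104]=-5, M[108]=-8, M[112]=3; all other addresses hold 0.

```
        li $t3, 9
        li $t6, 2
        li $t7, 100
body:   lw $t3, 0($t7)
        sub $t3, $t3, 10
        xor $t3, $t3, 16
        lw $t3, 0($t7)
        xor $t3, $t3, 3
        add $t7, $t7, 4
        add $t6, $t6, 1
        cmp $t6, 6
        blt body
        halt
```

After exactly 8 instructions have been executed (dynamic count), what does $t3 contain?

$t3=9
$t6=2
$t7=100
$t3=M[100]=25
$t3=25-10=15
$t3=15^16=31
$t3=M[100]=25
$t3=25^3=26
After step 8: $t3 = 26.

26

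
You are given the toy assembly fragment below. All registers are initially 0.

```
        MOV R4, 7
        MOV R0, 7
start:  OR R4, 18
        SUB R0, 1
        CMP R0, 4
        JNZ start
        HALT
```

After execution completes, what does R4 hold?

23

MOV R4, 7 → R4=7
MOV R0, 7 → R0=7
OR R4, 18 → R4=7|18=23
SUB R0, 1 → R0=7-1=6
CMP R0, 4  (cmp 6,4)
JNZ start: taken
OR R4, 18 → R4=23|18=23
SUB R0, 1 → R0=6-1=5
CMP R0, 4  (cmp 5,4)
JNZ start: taken
OR R4, 18 → R4=23|18=23
SUB R0, 1 → R0=5-1=4
CMP R0, 4  (cmp 4,4)
JNZ start: not taken
halt.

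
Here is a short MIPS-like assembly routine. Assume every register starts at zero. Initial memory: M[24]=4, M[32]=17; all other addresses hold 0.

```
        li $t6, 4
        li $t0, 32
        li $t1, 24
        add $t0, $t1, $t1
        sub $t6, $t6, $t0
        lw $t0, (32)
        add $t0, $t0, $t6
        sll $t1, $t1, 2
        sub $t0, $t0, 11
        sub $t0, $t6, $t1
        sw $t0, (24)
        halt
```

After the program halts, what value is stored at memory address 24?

after li $t6, 4: $t6=4
after li $t0, 32: $t0=32
after li $t1, 24: $t1=24
after add $t0, $t1, $t1: $t0=24+24=48
after sub $t6, $t6, $t0: $t6=4-48=-44
after lw $t0, (32): $t0=M[32]=17
after add $t0, $t0, $t6: $t0=17+(-44)=-27
after sll $t1, $t1, 2: $t1=24<<2=96
after sub $t0, $t0, 11: $t0=(-27)-11=-38
after sub $t0, $t6, $t1: $t0=(-44)-96=-140
sw $t0, (24) → M[24]=-140
halt.

-140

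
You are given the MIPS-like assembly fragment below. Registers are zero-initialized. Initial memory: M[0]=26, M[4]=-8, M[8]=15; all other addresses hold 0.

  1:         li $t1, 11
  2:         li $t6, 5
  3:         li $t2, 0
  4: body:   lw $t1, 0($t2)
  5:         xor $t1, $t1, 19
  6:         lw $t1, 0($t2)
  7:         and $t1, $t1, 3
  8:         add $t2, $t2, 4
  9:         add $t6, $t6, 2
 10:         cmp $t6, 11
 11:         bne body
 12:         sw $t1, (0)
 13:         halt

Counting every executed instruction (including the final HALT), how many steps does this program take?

li $t1, 11 → $t1=11
li $t6, 5 → $t6=5
li $t2, 0 → $t2=0
lw $t1, 0($t2) → $t1=M[0]=26
xor $t1, $t1, 19 → $t1=26^19=9
lw $t1, 0($t2) → $t1=M[0]=26
and $t1, $t1, 3 → $t1=26&3=2
add $t2, $t2, 4 → $t2=0+4=4
add $t6, $t6, 2 → $t6=5+2=7
cmp $t6, 11  (cmp 7,11)
bne body: taken
lw $t1, 0($t2) → $t1=M[4]=-8
xor $t1, $t1, 19 → $t1=(-8)^19=-21
lw $t1, 0($t2) → $t1=M[4]=-8
and $t1, $t1, 3 → $t1=(-8)&3=0
add $t2, $t2, 4 → $t2=4+4=8
add $t6, $t6, 2 → $t6=7+2=9
cmp $t6, 11  (cmp 9,11)
bne body: taken
lw $t1, 0($t2) → $t1=M[8]=15
xor $t1, $t1, 19 → $t1=15^19=28
lw $t1, 0($t2) → $t1=M[8]=15
and $t1, $t1, 3 → $t1=15&3=3
add $t2, $t2, 4 → $t2=8+4=12
add $t6, $t6, 2 → $t6=9+2=11
cmp $t6, 11  (cmp 11,11)
bne body: not taken
sw $t1, (0) → M[0]=3
halt.
Total executed instructions: 29.

29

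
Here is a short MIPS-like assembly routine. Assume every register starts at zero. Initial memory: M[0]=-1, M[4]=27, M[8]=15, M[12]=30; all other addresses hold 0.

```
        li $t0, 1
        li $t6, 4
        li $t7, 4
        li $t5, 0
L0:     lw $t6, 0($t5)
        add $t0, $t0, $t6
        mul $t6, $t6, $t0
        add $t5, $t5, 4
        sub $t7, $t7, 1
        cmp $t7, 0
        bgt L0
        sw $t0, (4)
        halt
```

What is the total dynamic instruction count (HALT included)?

$t0=1
$t6=4
$t7=4
$t5=0
$t6=M[0]=-1
$t0=1+(-1)=0
$t6=(-1)*0=0
$t5=0+4=4
$t7=4-1=3
cmp $t7, 0  (cmp 3,0)
bgt L0: taken
$t6=M[4]=27
$t0=0+27=27
$t6=27*27=729
$t5=4+4=8
$t7=3-1=2
cmp $t7, 0  (cmp 2,0)
bgt L0: taken
$t6=M[8]=15
$t0=27+15=42
$t6=15*42=630
$t5=8+4=12
$t7=2-1=1
cmp $t7, 0  (cmp 1,0)
bgt L0: taken
$t6=M[12]=30
$t0=42+30=72
$t6=30*72=2160
$t5=12+4=16
$t7=1-1=0
cmp $t7, 0  (cmp 0,0)
bgt L0: not taken
sw $t0, (4) → M[4]=72
halt.
Total executed instructions: 34.

34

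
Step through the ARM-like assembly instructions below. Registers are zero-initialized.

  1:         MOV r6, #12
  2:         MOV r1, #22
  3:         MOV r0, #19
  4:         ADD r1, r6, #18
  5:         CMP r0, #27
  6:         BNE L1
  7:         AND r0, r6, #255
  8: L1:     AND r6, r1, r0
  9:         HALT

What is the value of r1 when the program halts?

30

r6=12
r1=22
r0=19
r1=12+18=30
CMP r0, #27  (cmp 19,27)
BNE L1: taken
r6=30&19=18
halt.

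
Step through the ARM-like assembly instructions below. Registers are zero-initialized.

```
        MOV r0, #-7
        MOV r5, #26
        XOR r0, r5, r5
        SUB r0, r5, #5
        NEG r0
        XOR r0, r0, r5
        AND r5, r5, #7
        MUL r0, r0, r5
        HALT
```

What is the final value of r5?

MOV r0, #-7 → r0=-7
MOV r5, #26 → r5=26
XOR r0, r5, r5 → r0=26^26=0
SUB r0, r5, #5 → r0=26-5=21
NEG r0 → r0=-(21)=-21
XOR r0, r0, r5 → r0=(-21)^26=-15
AND r5, r5, #7 → r5=26&7=2
MUL r0, r0, r5 → r0=(-15)*2=-30
halt.

2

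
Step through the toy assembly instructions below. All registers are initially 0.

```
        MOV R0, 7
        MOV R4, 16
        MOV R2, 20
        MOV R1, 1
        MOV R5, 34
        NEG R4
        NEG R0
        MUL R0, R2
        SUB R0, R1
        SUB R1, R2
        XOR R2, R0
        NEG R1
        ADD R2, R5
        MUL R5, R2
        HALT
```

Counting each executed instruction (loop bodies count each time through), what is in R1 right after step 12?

19

after MOV R0, 7: R0=7
after MOV R4, 16: R4=16
after MOV R2, 20: R2=20
after MOV R1, 1: R1=1
after MOV R5, 34: R5=34
after NEG R4: R4=-(16)=-16
after NEG R0: R0=-(7)=-7
after MUL R0, R2: R0=(-7)*20=-140
after SUB R0, R1: R0=(-140)-1=-141
after SUB R1, R2: R1=1-20=-19
after XOR R2, R0: R2=20^(-141)=-153
after NEG R1: R1=-(-19)=19
After step 12: R1 = 19.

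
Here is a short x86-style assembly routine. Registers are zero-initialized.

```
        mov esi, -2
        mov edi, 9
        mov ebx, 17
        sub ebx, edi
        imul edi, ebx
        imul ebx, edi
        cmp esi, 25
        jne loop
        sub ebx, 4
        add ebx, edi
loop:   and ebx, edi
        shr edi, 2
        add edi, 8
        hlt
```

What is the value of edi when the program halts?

esi=-2
edi=9
ebx=17
ebx=17-9=8
edi=9*8=72
ebx=8*72=576
cmp esi, 25  (cmp -2,25)
jne loop: taken
ebx=576&72=64
edi=72>>2=18
edi=18+8=26
halt.

26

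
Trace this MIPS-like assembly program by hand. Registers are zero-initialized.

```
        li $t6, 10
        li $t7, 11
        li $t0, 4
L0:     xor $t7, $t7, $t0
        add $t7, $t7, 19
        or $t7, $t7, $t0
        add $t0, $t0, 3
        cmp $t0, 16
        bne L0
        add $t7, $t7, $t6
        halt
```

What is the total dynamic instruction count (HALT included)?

after li $t6, 10: $t6=10
after li $t7, 11: $t7=11
after li $t0, 4: $t0=4
after xor $t7, $t7, $t0: $t7=11^4=15
after add $t7, $t7, 19: $t7=15+19=34
after or $t7, $t7, $t0: $t7=34|4=38
after add $t0, $t0, 3: $t0=4+3=7
cmp $t0, 16  (cmp 7,16)
bne L0: taken
after xor $t7, $t7, $t0: $t7=38^7=33
after add $t7, $t7, 19: $t7=33+19=52
after or $t7, $t7, $t0: $t7=52|7=55
after add $t0, $t0, 3: $t0=7+3=10
cmp $t0, 16  (cmp 10,16)
bne L0: taken
after xor $t7, $t7, $t0: $t7=55^10=61
after add $t7, $t7, 19: $t7=61+19=80
after or $t7, $t7, $t0: $t7=80|10=90
after add $t0, $t0, 3: $t0=10+3=13
cmp $t0, 16  (cmp 13,16)
bne L0: taken
after xor $t7, $t7, $t0: $t7=90^13=87
after add $t7, $t7, 19: $t7=87+19=106
after or $t7, $t7, $t0: $t7=106|13=111
after add $t0, $t0, 3: $t0=13+3=16
cmp $t0, 16  (cmp 16,16)
bne L0: not taken
after add $t7, $t7, $t6: $t7=111+10=121
halt.
Total executed instructions: 29.

29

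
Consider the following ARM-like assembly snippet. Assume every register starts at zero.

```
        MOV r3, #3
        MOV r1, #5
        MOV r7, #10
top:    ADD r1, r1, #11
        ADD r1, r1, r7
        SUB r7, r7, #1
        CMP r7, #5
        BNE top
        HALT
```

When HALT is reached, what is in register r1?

after MOV r3, #3: r3=3
after MOV r1, #5: r1=5
after MOV r7, #10: r7=10
after ADD r1, r1, #11: r1=5+11=16
after ADD r1, r1, r7: r1=16+10=26
after SUB r7, r7, #1: r7=10-1=9
CMP r7, #5  (cmp 9,5)
BNE top: taken
after ADD r1, r1, #11: r1=26+11=37
after ADD r1, r1, r7: r1=37+9=46
after SUB r7, r7, #1: r7=9-1=8
CMP r7, #5  (cmp 8,5)
BNE top: taken
after ADD r1, r1, #11: r1=46+11=57
after ADD r1, r1, r7: r1=57+8=65
after SUB r7, r7, #1: r7=8-1=7
CMP r7, #5  (cmp 7,5)
BNE top: taken
after ADD r1, r1, #11: r1=65+11=76
after ADD r1, r1, r7: r1=76+7=83
after SUB r7, r7, #1: r7=7-1=6
CMP r7, #5  (cmp 6,5)
BNE top: taken
after ADD r1, r1, #11: r1=83+11=94
after ADD r1, r1, r7: r1=94+6=100
after SUB r7, r7, #1: r7=6-1=5
CMP r7, #5  (cmp 5,5)
BNE top: not taken
halt.

100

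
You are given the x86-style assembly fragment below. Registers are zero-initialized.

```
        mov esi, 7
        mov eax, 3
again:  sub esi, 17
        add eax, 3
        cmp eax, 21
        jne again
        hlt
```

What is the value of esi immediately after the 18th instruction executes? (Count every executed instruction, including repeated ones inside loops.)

-61

esi=7
eax=3
esi=7-17=-10
eax=3+3=6
cmp eax, 21  (cmp 6,21)
jne again: taken
esi=(-10)-17=-27
eax=6+3=9
cmp eax, 21  (cmp 9,21)
jne again: taken
esi=(-27)-17=-44
eax=9+3=12
cmp eax, 21  (cmp 12,21)
jne again: taken
esi=(-44)-17=-61
eax=12+3=15
cmp eax, 21  (cmp 15,21)
jne again: taken
After step 18: esi = -61.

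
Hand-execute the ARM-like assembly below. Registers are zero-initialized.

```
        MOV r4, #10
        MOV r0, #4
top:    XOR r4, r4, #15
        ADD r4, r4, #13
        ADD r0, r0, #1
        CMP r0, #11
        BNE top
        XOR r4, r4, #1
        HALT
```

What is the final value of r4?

115

r4=10
r0=4
r4=10^15=5
r4=5+13=18
r0=4+1=5
CMP r0, #11  (cmp 5,11)
BNE top: taken
r4=18^15=29
r4=29+13=42
r0=5+1=6
CMP r0, #11  (cmp 6,11)
BNE top: taken
r4=42^15=37
r4=37+13=50
r0=6+1=7
CMP r0, #11  (cmp 7,11)
BNE top: taken
r4=50^15=61
r4=61+13=74
r0=7+1=8
CMP r0, #11  (cmp 8,11)
BNE top: taken
r4=74^15=69
r4=69+13=82
r0=8+1=9
CMP r0, #11  (cmp 9,11)
BNE top: taken
r4=82^15=93
r4=93+13=106
r0=9+1=10
CMP r0, #11  (cmp 10,11)
BNE top: taken
r4=106^15=101
r4=101+13=114
r0=10+1=11
CMP r0, #11  (cmp 11,11)
BNE top: not taken
r4=114^1=115
halt.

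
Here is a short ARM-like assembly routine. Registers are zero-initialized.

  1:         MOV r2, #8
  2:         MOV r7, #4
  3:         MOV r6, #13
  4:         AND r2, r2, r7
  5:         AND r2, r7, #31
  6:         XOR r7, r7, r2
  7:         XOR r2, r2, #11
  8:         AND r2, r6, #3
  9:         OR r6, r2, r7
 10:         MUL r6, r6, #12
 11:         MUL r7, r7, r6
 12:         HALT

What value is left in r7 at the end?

after MOV r2, #8: r2=8
after MOV r7, #4: r7=4
after MOV r6, #13: r6=13
after AND r2, r2, r7: r2=8&4=0
after AND r2, r7, #31: r2=4&31=4
after XOR r7, r7, r2: r7=4^4=0
after XOR r2, r2, #11: r2=4^11=15
after AND r2, r6, #3: r2=13&3=1
after OR r6, r2, r7: r6=1|0=1
after MUL r6, r6, #12: r6=1*12=12
after MUL r7, r7, r6: r7=0*12=0
halt.

0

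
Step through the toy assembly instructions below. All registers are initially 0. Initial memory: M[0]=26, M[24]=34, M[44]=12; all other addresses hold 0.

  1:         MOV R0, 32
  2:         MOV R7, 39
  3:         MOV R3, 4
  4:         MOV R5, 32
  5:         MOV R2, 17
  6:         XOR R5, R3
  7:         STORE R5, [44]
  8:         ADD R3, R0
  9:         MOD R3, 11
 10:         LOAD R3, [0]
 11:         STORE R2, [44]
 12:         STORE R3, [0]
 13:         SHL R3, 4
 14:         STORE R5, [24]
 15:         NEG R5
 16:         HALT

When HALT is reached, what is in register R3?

416

R0=32
R7=39
R3=4
R5=32
R2=17
R5=32^4=36
STORE R5, [44] → M[44]=36
R3=4+32=36
R3=36%11=3
R3=M[0]=26
STORE R2, [44] → M[44]=17
STORE R3, [0] → M[0]=26
R3=26<<4=416
STORE R5, [24] → M[24]=36
R5=-(36)=-36
halt.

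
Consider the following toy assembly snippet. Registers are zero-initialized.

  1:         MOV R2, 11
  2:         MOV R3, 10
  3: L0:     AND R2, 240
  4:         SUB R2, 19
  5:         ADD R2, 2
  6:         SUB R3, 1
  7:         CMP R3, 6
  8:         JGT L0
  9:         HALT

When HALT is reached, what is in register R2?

MOV R2, 11 → R2=11
MOV R3, 10 → R3=10
AND R2, 240 → R2=11&240=0
SUB R2, 19 → R2=0-19=-19
ADD R2, 2 → R2=(-19)+2=-17
SUB R3, 1 → R3=10-1=9
CMP R3, 6  (cmp 9,6)
JGT L0: taken
AND R2, 240 → R2=(-17)&240=224
SUB R2, 19 → R2=224-19=205
ADD R2, 2 → R2=205+2=207
SUB R3, 1 → R3=9-1=8
CMP R3, 6  (cmp 8,6)
JGT L0: taken
AND R2, 240 → R2=207&240=192
SUB R2, 19 → R2=192-19=173
ADD R2, 2 → R2=173+2=175
SUB R3, 1 → R3=8-1=7
CMP R3, 6  (cmp 7,6)
JGT L0: taken
AND R2, 240 → R2=175&240=160
SUB R2, 19 → R2=160-19=141
ADD R2, 2 → R2=141+2=143
SUB R3, 1 → R3=7-1=6
CMP R3, 6  (cmp 6,6)
JGT L0: not taken
halt.

143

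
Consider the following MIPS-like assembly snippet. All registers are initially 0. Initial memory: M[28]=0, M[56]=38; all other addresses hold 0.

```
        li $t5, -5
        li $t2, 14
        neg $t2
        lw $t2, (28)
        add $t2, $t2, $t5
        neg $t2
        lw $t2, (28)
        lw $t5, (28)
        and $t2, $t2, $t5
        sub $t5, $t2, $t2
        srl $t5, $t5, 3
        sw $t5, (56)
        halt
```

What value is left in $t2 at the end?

0

$t5=-5
$t2=14
$t2=-(14)=-14
$t2=M[28]=0
$t2=0+(-5)=-5
$t2=-(-5)=5
$t2=M[28]=0
$t5=M[28]=0
$t2=0&0=0
$t5=0-0=0
$t5=0>>3=0
sw $t5, (56) → M[56]=0
halt.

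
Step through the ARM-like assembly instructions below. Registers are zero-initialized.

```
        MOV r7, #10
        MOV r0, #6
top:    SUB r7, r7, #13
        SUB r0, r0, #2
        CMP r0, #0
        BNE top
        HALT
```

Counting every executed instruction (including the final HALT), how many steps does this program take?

MOV r7, #10 → r7=10
MOV r0, #6 → r0=6
SUB r7, r7, #13 → r7=10-13=-3
SUB r0, r0, #2 → r0=6-2=4
CMP r0, #0  (cmp 4,0)
BNE top: taken
SUB r7, r7, #13 → r7=(-3)-13=-16
SUB r0, r0, #2 → r0=4-2=2
CMP r0, #0  (cmp 2,0)
BNE top: taken
SUB r7, r7, #13 → r7=(-16)-13=-29
SUB r0, r0, #2 → r0=2-2=0
CMP r0, #0  (cmp 0,0)
BNE top: not taken
halt.
Total executed instructions: 15.

15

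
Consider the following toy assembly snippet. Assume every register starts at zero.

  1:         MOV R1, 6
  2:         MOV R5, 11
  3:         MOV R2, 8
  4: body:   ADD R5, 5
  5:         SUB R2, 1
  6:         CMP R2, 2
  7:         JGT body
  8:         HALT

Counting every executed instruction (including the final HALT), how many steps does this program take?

MOV R1, 6 → R1=6
MOV R5, 11 → R5=11
MOV R2, 8 → R2=8
ADD R5, 5 → R5=11+5=16
SUB R2, 1 → R2=8-1=7
CMP R2, 2  (cmp 7,2)
JGT body: taken
ADD R5, 5 → R5=16+5=21
SUB R2, 1 → R2=7-1=6
CMP R2, 2  (cmp 6,2)
JGT body: taken
ADD R5, 5 → R5=21+5=26
SUB R2, 1 → R2=6-1=5
CMP R2, 2  (cmp 5,2)
JGT body: taken
ADD R5, 5 → R5=26+5=31
SUB R2, 1 → R2=5-1=4
CMP R2, 2  (cmp 4,2)
JGT body: taken
ADD R5, 5 → R5=31+5=36
SUB R2, 1 → R2=4-1=3
CMP R2, 2  (cmp 3,2)
JGT body: taken
ADD R5, 5 → R5=36+5=41
SUB R2, 1 → R2=3-1=2
CMP R2, 2  (cmp 2,2)
JGT body: not taken
halt.
Total executed instructions: 28.

28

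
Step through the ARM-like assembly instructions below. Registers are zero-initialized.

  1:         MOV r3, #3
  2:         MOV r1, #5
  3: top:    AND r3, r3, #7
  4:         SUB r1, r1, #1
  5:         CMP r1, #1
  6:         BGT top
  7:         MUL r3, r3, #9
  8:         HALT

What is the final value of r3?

MOV r3, #3 → r3=3
MOV r1, #5 → r1=5
AND r3, r3, #7 → r3=3&7=3
SUB r1, r1, #1 → r1=5-1=4
CMP r1, #1  (cmp 4,1)
BGT top: taken
AND r3, r3, #7 → r3=3&7=3
SUB r1, r1, #1 → r1=4-1=3
CMP r1, #1  (cmp 3,1)
BGT top: taken
AND r3, r3, #7 → r3=3&7=3
SUB r1, r1, #1 → r1=3-1=2
CMP r1, #1  (cmp 2,1)
BGT top: taken
AND r3, r3, #7 → r3=3&7=3
SUB r1, r1, #1 → r1=2-1=1
CMP r1, #1  (cmp 1,1)
BGT top: not taken
MUL r3, r3, #9 → r3=3*9=27
halt.

27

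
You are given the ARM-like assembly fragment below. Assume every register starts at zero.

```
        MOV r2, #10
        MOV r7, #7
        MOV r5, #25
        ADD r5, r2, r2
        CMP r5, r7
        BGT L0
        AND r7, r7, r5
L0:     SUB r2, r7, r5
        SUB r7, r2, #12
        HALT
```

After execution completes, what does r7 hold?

-25

MOV r2, #10 → r2=10
MOV r7, #7 → r7=7
MOV r5, #25 → r5=25
ADD r5, r2, r2 → r5=10+10=20
CMP r5, r7  (cmp 20,7)
BGT L0: taken
SUB r2, r7, r5 → r2=7-20=-13
SUB r7, r2, #12 → r7=(-13)-12=-25
halt.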